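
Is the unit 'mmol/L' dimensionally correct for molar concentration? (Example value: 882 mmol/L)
Yes

molar concentration has SI base units: mol / m^3
mmol/L reduces to the same SI base units, so it is a valid unit for molar concentration.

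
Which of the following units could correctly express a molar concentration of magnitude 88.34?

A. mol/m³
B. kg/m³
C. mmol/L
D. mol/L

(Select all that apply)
A, C, D

molar concentration has SI base units: mol / m^3

Checking each option against mol / m^3:
  A. mol/m³: ✓ matches
  B. kg/m³: ✗ does not match
  C. mmol/L: ✓ matches
  D. mol/L: ✓ matches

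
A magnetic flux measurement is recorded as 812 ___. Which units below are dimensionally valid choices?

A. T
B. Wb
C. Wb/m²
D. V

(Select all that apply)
B

magnetic flux has SI base units: kg * m^2 / (A * s^2)

Checking each option against kg * m^2 / (A * s^2):
  A. T: ✗ does not match
  B. Wb: ✓ matches
  C. Wb/m²: ✗ does not match
  D. V: ✗ does not match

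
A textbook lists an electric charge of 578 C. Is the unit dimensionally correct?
Yes

electric charge has SI base units: A * s
C reduces to the same SI base units, so it is a valid unit for electric charge.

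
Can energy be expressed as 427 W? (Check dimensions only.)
No

energy has SI base units: kg * m^2 / s^2
W does NOT reduce to kg * m^2 / s^2; a valid unit for energy would be e.g. J.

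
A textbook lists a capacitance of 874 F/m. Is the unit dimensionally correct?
No

capacitance has SI base units: A^2 * s^4 / (kg * m^2)
F/m does NOT reduce to A^2 * s^4 / (kg * m^2); a valid unit for capacitance would be e.g. F.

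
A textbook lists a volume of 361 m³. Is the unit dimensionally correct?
Yes

volume has SI base units: m^3
m³ reduces to the same SI base units, so it is a valid unit for volume.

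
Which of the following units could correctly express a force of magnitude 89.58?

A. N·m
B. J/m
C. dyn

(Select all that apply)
B, C

force has SI base units: kg * m / s^2

Checking each option against kg * m / s^2:
  A. N·m: ✗ does not match
  B. J/m: ✓ matches
  C. dyn: ✓ matches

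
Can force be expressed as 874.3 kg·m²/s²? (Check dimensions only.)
No

force has SI base units: kg * m / s^2
kg·m²/s² does NOT reduce to kg * m / s^2; a valid unit for force would be e.g. N.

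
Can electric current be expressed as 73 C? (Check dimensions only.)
No

electric current has SI base units: A
C does NOT reduce to A; a valid unit for electric current would be e.g. A.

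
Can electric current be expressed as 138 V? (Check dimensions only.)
No

electric current has SI base units: A
V does NOT reduce to A; a valid unit for electric current would be e.g. A.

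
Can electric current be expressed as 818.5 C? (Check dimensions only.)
No

electric current has SI base units: A
C does NOT reduce to A; a valid unit for electric current would be e.g. A.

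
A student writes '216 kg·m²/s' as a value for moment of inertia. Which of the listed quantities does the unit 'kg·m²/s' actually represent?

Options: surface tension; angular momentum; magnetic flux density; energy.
angular momentum

moment of inertia should have units dimensionally equivalent to kg * m^2 (e.g. kg·m²).
The given unit 'kg·m²/s' reduces to kg * m^2 / s. Of the listed options, that is the dimensionality of angular momentum.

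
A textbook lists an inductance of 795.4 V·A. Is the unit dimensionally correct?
No

inductance has SI base units: kg * m^2 / (A^2 * s^2)
V·A does NOT reduce to kg * m^2 / (A^2 * s^2); a valid unit for inductance would be e.g. H.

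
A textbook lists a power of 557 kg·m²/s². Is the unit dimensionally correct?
No

power has SI base units: kg * m^2 / s^3
kg·m²/s² does NOT reduce to kg * m^2 / s^3; a valid unit for power would be e.g. W.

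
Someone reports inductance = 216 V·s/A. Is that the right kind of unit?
Yes

inductance has SI base units: kg * m^2 / (A^2 * s^2)
V·s/A reduces to the same SI base units, so it is a valid unit for inductance.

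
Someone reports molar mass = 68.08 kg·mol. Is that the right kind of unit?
No

molar mass has SI base units: kg / mol
kg·mol does NOT reduce to kg / mol; a valid unit for molar mass would be e.g. kg/mol.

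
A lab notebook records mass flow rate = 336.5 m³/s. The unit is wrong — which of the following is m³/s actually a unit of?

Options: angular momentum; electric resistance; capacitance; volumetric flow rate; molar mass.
volumetric flow rate

mass flow rate should have units dimensionally equivalent to kg / s (e.g. kg/s).
The given unit 'm³/s' reduces to m^3 / s. Of the listed options, that is the dimensionality of volumetric flow rate.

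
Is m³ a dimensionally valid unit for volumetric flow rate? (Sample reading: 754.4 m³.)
No

volumetric flow rate has SI base units: m^3 / s
m³ does NOT reduce to m^3 / s; a valid unit for volumetric flow rate would be e.g. m³/s.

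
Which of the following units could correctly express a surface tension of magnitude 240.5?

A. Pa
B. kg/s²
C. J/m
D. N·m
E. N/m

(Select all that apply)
B, E

surface tension has SI base units: kg / s^2

Checking each option against kg / s^2:
  A. Pa: ✗ does not match
  B. kg/s²: ✓ matches
  C. J/m: ✗ does not match
  D. N·m: ✗ does not match
  E. N/m: ✓ matches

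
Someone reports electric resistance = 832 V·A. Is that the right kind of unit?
No

electric resistance has SI base units: kg * m^2 / (A^2 * s^3)
V·A does NOT reduce to kg * m^2 / (A^2 * s^3); a valid unit for electric resistance would be e.g. Ω.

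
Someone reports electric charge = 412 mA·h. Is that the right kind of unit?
Yes

electric charge has SI base units: A * s
mA·h reduces to the same SI base units, so it is a valid unit for electric charge.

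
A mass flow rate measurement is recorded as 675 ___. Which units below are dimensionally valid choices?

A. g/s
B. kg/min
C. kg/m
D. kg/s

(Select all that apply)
A, B, D

mass flow rate has SI base units: kg / s

Checking each option against kg / s:
  A. g/s: ✓ matches
  B. kg/min: ✓ matches
  C. kg/m: ✗ does not match
  D. kg/s: ✓ matches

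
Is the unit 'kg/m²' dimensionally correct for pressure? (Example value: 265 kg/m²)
No

pressure has SI base units: kg / (m * s^2)
kg/m² does NOT reduce to kg / (m * s^2); a valid unit for pressure would be e.g. Pa.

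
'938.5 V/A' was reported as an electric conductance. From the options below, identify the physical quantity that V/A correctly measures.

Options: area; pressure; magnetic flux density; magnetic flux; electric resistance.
electric resistance

electric conductance should have units dimensionally equivalent to A^2 * s^3 / (kg * m^2) (e.g. S).
The given unit 'V/A' reduces to kg * m^2 / (A^2 * s^3). Of the listed options, that is the dimensionality of electric resistance.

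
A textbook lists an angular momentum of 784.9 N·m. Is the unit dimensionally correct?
No

angular momentum has SI base units: kg * m^2 / s
N·m does NOT reduce to kg * m^2 / s; a valid unit for angular momentum would be e.g. kg·m²/s.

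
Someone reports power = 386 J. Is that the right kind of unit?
No

power has SI base units: kg * m^2 / s^3
J does NOT reduce to kg * m^2 / s^3; a valid unit for power would be e.g. W.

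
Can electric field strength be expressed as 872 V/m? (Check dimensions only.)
Yes

electric field strength has SI base units: kg * m / (A * s^3)
V/m reduces to the same SI base units, so it is a valid unit for electric field strength.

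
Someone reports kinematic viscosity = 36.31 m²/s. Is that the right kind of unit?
Yes

kinematic viscosity has SI base units: m^2 / s
m²/s reduces to the same SI base units, so it is a valid unit for kinematic viscosity.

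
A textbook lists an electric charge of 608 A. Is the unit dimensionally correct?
No

electric charge has SI base units: A * s
A does NOT reduce to A * s; a valid unit for electric charge would be e.g. C.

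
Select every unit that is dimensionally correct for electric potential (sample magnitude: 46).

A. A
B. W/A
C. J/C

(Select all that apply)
B, C

electric potential has SI base units: kg * m^2 / (A * s^3)

Checking each option against kg * m^2 / (A * s^3):
  A. A: ✗ does not match
  B. W/A: ✓ matches
  C. J/C: ✓ matches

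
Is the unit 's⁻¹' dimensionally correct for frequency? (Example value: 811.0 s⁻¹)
Yes

frequency has SI base units: 1 / s
s⁻¹ reduces to the same SI base units, so it is a valid unit for frequency.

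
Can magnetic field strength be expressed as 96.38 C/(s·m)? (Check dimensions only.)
Yes

magnetic field strength has SI base units: A / m
C/(s·m) reduces to the same SI base units, so it is a valid unit for magnetic field strength.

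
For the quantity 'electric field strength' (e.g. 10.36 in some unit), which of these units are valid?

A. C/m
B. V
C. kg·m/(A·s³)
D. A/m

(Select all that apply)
C

electric field strength has SI base units: kg * m / (A * s^3)

Checking each option against kg * m / (A * s^3):
  A. C/m: ✗ does not match
  B. V: ✗ does not match
  C. kg·m/(A·s³): ✓ matches
  D. A/m: ✗ does not match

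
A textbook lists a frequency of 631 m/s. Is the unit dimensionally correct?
No

frequency has SI base units: 1 / s
m/s does NOT reduce to 1 / s; a valid unit for frequency would be e.g. Hz.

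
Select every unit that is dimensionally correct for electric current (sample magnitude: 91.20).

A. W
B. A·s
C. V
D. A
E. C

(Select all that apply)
D

electric current has SI base units: A

Checking each option against A:
  A. W: ✗ does not match
  B. A·s: ✗ does not match
  C. V: ✗ does not match
  D. A: ✓ matches
  E. C: ✗ does not match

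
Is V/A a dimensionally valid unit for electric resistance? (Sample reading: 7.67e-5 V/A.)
Yes

electric resistance has SI base units: kg * m^2 / (A^2 * s^3)
V/A reduces to the same SI base units, so it is a valid unit for electric resistance.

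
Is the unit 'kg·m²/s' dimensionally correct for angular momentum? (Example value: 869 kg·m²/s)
Yes

angular momentum has SI base units: kg * m^2 / s
kg·m²/s reduces to the same SI base units, so it is a valid unit for angular momentum.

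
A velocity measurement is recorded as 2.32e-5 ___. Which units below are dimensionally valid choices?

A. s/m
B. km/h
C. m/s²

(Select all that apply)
B

velocity has SI base units: m / s

Checking each option against m / s:
  A. s/m: ✗ does not match
  B. km/h: ✓ matches
  C. m/s²: ✗ does not match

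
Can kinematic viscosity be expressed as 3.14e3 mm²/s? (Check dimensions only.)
Yes

kinematic viscosity has SI base units: m^2 / s
mm²/s reduces to the same SI base units, so it is a valid unit for kinematic viscosity.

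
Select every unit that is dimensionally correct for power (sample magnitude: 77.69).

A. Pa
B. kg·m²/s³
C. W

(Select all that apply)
B, C

power has SI base units: kg * m^2 / s^3

Checking each option against kg * m^2 / s^3:
  A. Pa: ✗ does not match
  B. kg·m²/s³: ✓ matches
  C. W: ✓ matches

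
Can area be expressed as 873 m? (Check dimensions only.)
No

area has SI base units: m^2
m does NOT reduce to m^2; a valid unit for area would be e.g. m².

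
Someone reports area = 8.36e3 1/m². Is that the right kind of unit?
No

area has SI base units: m^2
1/m² does NOT reduce to m^2; a valid unit for area would be e.g. m².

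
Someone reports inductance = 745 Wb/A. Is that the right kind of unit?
Yes

inductance has SI base units: kg * m^2 / (A^2 * s^2)
Wb/A reduces to the same SI base units, so it is a valid unit for inductance.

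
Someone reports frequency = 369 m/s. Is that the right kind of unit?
No

frequency has SI base units: 1 / s
m/s does NOT reduce to 1 / s; a valid unit for frequency would be e.g. Hz.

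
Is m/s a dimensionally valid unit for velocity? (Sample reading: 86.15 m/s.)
Yes

velocity has SI base units: m / s
m/s reduces to the same SI base units, so it is a valid unit for velocity.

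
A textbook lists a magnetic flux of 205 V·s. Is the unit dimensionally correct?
Yes

magnetic flux has SI base units: kg * m^2 / (A * s^2)
V·s reduces to the same SI base units, so it is a valid unit for magnetic flux.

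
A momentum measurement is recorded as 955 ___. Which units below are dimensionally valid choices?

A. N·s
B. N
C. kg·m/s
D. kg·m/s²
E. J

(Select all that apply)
A, C

momentum has SI base units: kg * m / s

Checking each option against kg * m / s:
  A. N·s: ✓ matches
  B. N: ✗ does not match
  C. kg·m/s: ✓ matches
  D. kg·m/s²: ✗ does not match
  E. J: ✗ does not match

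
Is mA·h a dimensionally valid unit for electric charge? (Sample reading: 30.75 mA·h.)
Yes

electric charge has SI base units: A * s
mA·h reduces to the same SI base units, so it is a valid unit for electric charge.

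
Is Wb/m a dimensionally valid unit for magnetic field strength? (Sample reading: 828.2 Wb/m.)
No

magnetic field strength has SI base units: A / m
Wb/m does NOT reduce to A / m; a valid unit for magnetic field strength would be e.g. A/m.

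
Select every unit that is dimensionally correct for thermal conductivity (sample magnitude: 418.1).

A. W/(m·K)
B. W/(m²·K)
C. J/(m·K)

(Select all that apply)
A

thermal conductivity has SI base units: kg * m / (s^3 * K)

Checking each option against kg * m / (s^3 * K):
  A. W/(m·K): ✓ matches
  B. W/(m²·K): ✗ does not match
  C. J/(m·K): ✗ does not match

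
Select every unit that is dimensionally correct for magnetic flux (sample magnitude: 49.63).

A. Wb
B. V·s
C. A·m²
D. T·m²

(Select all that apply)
A, B, D

magnetic flux has SI base units: kg * m^2 / (A * s^2)

Checking each option against kg * m^2 / (A * s^2):
  A. Wb: ✓ matches
  B. V·s: ✓ matches
  C. A·m²: ✗ does not match
  D. T·m²: ✓ matches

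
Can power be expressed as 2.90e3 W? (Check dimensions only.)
Yes

power has SI base units: kg * m^2 / s^3
W reduces to the same SI base units, so it is a valid unit for power.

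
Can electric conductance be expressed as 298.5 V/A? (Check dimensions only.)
No

electric conductance has SI base units: A^2 * s^3 / (kg * m^2)
V/A does NOT reduce to A^2 * s^3 / (kg * m^2); a valid unit for electric conductance would be e.g. S.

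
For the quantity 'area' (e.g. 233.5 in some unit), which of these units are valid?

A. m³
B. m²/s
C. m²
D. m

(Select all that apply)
C

area has SI base units: m^2

Checking each option against m^2:
  A. m³: ✗ does not match
  B. m²/s: ✗ does not match
  C. m²: ✓ matches
  D. m: ✗ does not match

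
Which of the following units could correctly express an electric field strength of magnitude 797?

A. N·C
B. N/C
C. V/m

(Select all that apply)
B, C

electric field strength has SI base units: kg * m / (A * s^3)

Checking each option against kg * m / (A * s^3):
  A. N·C: ✗ does not match
  B. N/C: ✓ matches
  C. V/m: ✓ matches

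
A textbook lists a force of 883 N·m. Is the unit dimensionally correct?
No

force has SI base units: kg * m / s^2
N·m does NOT reduce to kg * m / s^2; a valid unit for force would be e.g. N.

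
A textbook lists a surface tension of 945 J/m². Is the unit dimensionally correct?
Yes

surface tension has SI base units: kg / s^2
J/m² reduces to the same SI base units, so it is a valid unit for surface tension.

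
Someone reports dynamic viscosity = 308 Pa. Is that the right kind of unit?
No

dynamic viscosity has SI base units: kg / (m * s)
Pa does NOT reduce to kg / (m * s); a valid unit for dynamic viscosity would be e.g. Pa·s.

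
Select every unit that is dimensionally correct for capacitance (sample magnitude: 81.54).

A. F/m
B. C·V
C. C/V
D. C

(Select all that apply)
C

capacitance has SI base units: A^2 * s^4 / (kg * m^2)

Checking each option against A^2 * s^4 / (kg * m^2):
  A. F/m: ✗ does not match
  B. C·V: ✗ does not match
  C. C/V: ✓ matches
  D. C: ✗ does not match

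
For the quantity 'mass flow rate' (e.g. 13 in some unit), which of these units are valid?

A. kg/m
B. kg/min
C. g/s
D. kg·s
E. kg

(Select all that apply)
B, C

mass flow rate has SI base units: kg / s

Checking each option against kg / s:
  A. kg/m: ✗ does not match
  B. kg/min: ✓ matches
  C. g/s: ✓ matches
  D. kg·s: ✗ does not match
  E. kg: ✗ does not match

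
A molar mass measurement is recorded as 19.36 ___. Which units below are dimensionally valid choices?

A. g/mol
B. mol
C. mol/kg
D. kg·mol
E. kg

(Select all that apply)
A

molar mass has SI base units: kg / mol

Checking each option against kg / mol:
  A. g/mol: ✓ matches
  B. mol: ✗ does not match
  C. mol/kg: ✗ does not match
  D. kg·mol: ✗ does not match
  E. kg: ✗ does not match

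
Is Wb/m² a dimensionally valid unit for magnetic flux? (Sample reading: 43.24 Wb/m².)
No

magnetic flux has SI base units: kg * m^2 / (A * s^2)
Wb/m² does NOT reduce to kg * m^2 / (A * s^2); a valid unit for magnetic flux would be e.g. Wb.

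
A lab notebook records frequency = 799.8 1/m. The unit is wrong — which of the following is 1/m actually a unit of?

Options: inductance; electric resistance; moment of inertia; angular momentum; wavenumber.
wavenumber

frequency should have units dimensionally equivalent to 1 / s (e.g. Hz).
The given unit '1/m' reduces to 1 / m. Of the listed options, that is the dimensionality of wavenumber.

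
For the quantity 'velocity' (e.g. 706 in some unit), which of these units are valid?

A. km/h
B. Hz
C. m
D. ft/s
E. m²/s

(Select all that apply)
A, D

velocity has SI base units: m / s

Checking each option against m / s:
  A. km/h: ✓ matches
  B. Hz: ✗ does not match
  C. m: ✗ does not match
  D. ft/s: ✓ matches
  E. m²/s: ✗ does not match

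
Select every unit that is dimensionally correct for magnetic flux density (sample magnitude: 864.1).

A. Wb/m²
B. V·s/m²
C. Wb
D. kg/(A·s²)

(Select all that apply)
A, B, D

magnetic flux density has SI base units: kg / (A * s^2)

Checking each option against kg / (A * s^2):
  A. Wb/m²: ✓ matches
  B. V·s/m²: ✓ matches
  C. Wb: ✗ does not match
  D. kg/(A·s²): ✓ matches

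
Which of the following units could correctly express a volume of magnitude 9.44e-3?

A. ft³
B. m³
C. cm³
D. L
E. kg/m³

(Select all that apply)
A, B, C, D

volume has SI base units: m^3

Checking each option against m^3:
  A. ft³: ✓ matches
  B. m³: ✓ matches
  C. cm³: ✓ matches
  D. L: ✓ matches
  E. kg/m³: ✗ does not match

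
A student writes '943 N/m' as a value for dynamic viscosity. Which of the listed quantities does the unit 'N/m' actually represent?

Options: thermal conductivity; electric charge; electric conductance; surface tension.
surface tension

dynamic viscosity should have units dimensionally equivalent to kg / (m * s) (e.g. Pa·s).
The given unit 'N/m' reduces to kg / s^2. Of the listed options, that is the dimensionality of surface tension.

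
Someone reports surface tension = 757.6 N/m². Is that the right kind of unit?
No

surface tension has SI base units: kg / s^2
N/m² does NOT reduce to kg / s^2; a valid unit for surface tension would be e.g. N/m.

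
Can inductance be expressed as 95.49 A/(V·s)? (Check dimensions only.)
No

inductance has SI base units: kg * m^2 / (A^2 * s^2)
A/(V·s) does NOT reduce to kg * m^2 / (A^2 * s^2); a valid unit for inductance would be e.g. H.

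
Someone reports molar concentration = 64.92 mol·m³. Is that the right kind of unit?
No

molar concentration has SI base units: mol / m^3
mol·m³ does NOT reduce to mol / m^3; a valid unit for molar concentration would be e.g. mol/m³.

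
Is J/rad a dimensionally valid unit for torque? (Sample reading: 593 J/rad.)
Yes

torque has SI base units: kg * m^2 / s^2
J/rad reduces to the same SI base units, so it is a valid unit for torque.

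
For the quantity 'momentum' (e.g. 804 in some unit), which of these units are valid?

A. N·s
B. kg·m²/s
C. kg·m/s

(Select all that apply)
A, C

momentum has SI base units: kg * m / s

Checking each option against kg * m / s:
  A. N·s: ✓ matches
  B. kg·m²/s: ✗ does not match
  C. kg·m/s: ✓ matches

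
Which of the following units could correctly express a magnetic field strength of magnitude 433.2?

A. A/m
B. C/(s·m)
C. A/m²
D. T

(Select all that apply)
A, B

magnetic field strength has SI base units: A / m

Checking each option against A / m:
  A. A/m: ✓ matches
  B. C/(s·m): ✓ matches
  C. A/m²: ✗ does not match
  D. T: ✗ does not match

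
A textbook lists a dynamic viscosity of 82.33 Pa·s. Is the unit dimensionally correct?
Yes

dynamic viscosity has SI base units: kg / (m * s)
Pa·s reduces to the same SI base units, so it is a valid unit for dynamic viscosity.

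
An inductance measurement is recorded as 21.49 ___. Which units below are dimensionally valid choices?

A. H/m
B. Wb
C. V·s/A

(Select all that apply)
C

inductance has SI base units: kg * m^2 / (A^2 * s^2)

Checking each option against kg * m^2 / (A^2 * s^2):
  A. H/m: ✗ does not match
  B. Wb: ✗ does not match
  C. V·s/A: ✓ matches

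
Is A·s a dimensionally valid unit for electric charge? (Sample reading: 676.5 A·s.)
Yes

electric charge has SI base units: A * s
A·s reduces to the same SI base units, so it is a valid unit for electric charge.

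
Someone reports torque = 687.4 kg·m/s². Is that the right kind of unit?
No

torque has SI base units: kg * m^2 / s^2
kg·m/s² does NOT reduce to kg * m^2 / s^2; a valid unit for torque would be e.g. N·m.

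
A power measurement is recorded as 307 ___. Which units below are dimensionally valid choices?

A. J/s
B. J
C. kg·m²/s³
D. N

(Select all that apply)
A, C

power has SI base units: kg * m^2 / s^3

Checking each option against kg * m^2 / s^3:
  A. J/s: ✓ matches
  B. J: ✗ does not match
  C. kg·m²/s³: ✓ matches
  D. N: ✗ does not match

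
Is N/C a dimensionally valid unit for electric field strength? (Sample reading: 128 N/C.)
Yes

electric field strength has SI base units: kg * m / (A * s^3)
N/C reduces to the same SI base units, so it is a valid unit for electric field strength.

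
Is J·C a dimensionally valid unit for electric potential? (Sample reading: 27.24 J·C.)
No

electric potential has SI base units: kg * m^2 / (A * s^3)
J·C does NOT reduce to kg * m^2 / (A * s^3); a valid unit for electric potential would be e.g. V.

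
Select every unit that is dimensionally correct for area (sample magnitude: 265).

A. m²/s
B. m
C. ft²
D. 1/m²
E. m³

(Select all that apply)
C

area has SI base units: m^2

Checking each option against m^2:
  A. m²/s: ✗ does not match
  B. m: ✗ does not match
  C. ft²: ✓ matches
  D. 1/m²: ✗ does not match
  E. m³: ✗ does not match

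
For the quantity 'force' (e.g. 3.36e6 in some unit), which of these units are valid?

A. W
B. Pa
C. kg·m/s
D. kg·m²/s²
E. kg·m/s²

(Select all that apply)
E

force has SI base units: kg * m / s^2

Checking each option against kg * m / s^2:
  A. W: ✗ does not match
  B. Pa: ✗ does not match
  C. kg·m/s: ✗ does not match
  D. kg·m²/s²: ✗ does not match
  E. kg·m/s²: ✓ matches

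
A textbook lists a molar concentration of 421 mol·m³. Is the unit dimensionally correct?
No

molar concentration has SI base units: mol / m^3
mol·m³ does NOT reduce to mol / m^3; a valid unit for molar concentration would be e.g. mol/m³.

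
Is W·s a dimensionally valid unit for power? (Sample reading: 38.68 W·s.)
No

power has SI base units: kg * m^2 / s^3
W·s does NOT reduce to kg * m^2 / s^3; a valid unit for power would be e.g. W.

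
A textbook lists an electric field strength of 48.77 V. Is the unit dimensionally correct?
No

electric field strength has SI base units: kg * m / (A * s^3)
V does NOT reduce to kg * m / (A * s^3); a valid unit for electric field strength would be e.g. V/m.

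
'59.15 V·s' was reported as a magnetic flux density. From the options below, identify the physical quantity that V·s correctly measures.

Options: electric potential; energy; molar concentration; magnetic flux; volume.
magnetic flux

magnetic flux density should have units dimensionally equivalent to kg / (A * s^2) (e.g. T).
The given unit 'V·s' reduces to kg * m^2 / (A * s^2). Of the listed options, that is the dimensionality of magnetic flux.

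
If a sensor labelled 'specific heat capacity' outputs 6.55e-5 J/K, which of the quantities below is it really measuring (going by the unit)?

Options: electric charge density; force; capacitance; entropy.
entropy

specific heat capacity should have units dimensionally equivalent to m^2 / (s^2 * K) (e.g. J/(kg·K)).
The given unit 'J/K' reduces to kg * m^2 / (s^2 * K). Of the listed options, that is the dimensionality of entropy.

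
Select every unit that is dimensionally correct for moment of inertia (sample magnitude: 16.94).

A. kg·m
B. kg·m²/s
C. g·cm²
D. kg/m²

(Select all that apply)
C

moment of inertia has SI base units: kg * m^2

Checking each option against kg * m^2:
  A. kg·m: ✗ does not match
  B. kg·m²/s: ✗ does not match
  C. g·cm²: ✓ matches
  D. kg/m²: ✗ does not match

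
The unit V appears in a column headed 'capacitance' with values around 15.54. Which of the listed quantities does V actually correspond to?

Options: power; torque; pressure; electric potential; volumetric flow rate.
electric potential

capacitance should have units dimensionally equivalent to A^2 * s^4 / (kg * m^2) (e.g. F).
The given unit 'V' reduces to kg * m^2 / (A * s^3). Of the listed options, that is the dimensionality of electric potential.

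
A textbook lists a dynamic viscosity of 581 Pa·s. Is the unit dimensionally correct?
Yes

dynamic viscosity has SI base units: kg / (m * s)
Pa·s reduces to the same SI base units, so it is a valid unit for dynamic viscosity.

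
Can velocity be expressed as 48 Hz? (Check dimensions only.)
No

velocity has SI base units: m / s
Hz does NOT reduce to m / s; a valid unit for velocity would be e.g. m/s.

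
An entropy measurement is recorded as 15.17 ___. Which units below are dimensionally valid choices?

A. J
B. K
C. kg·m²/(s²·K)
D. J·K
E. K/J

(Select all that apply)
C

entropy has SI base units: kg * m^2 / (s^2 * K)

Checking each option against kg * m^2 / (s^2 * K):
  A. J: ✗ does not match
  B. K: ✗ does not match
  C. kg·m²/(s²·K): ✓ matches
  D. J·K: ✗ does not match
  E. K/J: ✗ does not match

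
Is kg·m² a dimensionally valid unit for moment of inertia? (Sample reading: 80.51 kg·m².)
Yes

moment of inertia has SI base units: kg * m^2
kg·m² reduces to the same SI base units, so it is a valid unit for moment of inertia.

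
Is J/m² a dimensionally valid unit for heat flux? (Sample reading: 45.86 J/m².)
No

heat flux has SI base units: kg / s^3
J/m² does NOT reduce to kg / s^3; a valid unit for heat flux would be e.g. W/m².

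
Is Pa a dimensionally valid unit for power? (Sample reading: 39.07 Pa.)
No

power has SI base units: kg * m^2 / s^3
Pa does NOT reduce to kg * m^2 / s^3; a valid unit for power would be e.g. W.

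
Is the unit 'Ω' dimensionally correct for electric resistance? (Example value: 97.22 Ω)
Yes

electric resistance has SI base units: kg * m^2 / (A^2 * s^3)
Ω reduces to the same SI base units, so it is a valid unit for electric resistance.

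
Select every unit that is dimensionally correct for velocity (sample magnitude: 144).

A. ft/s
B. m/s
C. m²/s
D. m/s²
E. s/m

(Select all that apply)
A, B

velocity has SI base units: m / s

Checking each option against m / s:
  A. ft/s: ✓ matches
  B. m/s: ✓ matches
  C. m²/s: ✗ does not match
  D. m/s²: ✗ does not match
  E. s/m: ✗ does not match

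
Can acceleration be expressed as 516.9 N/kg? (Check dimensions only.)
Yes

acceleration has SI base units: m / s^2
N/kg reduces to the same SI base units, so it is a valid unit for acceleration.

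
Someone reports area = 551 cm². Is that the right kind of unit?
Yes

area has SI base units: m^2
cm² reduces to the same SI base units, so it is a valid unit for area.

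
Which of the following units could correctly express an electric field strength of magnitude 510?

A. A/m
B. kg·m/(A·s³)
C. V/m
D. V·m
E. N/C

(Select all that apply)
B, C, E

electric field strength has SI base units: kg * m / (A * s^3)

Checking each option against kg * m / (A * s^3):
  A. A/m: ✗ does not match
  B. kg·m/(A·s³): ✓ matches
  C. V/m: ✓ matches
  D. V·m: ✗ does not match
  E. N/C: ✓ matches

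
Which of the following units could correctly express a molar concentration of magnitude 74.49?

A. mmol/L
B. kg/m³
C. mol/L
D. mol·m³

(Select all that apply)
A, C

molar concentration has SI base units: mol / m^3

Checking each option against mol / m^3:
  A. mmol/L: ✓ matches
  B. kg/m³: ✗ does not match
  C. mol/L: ✓ matches
  D. mol·m³: ✗ does not match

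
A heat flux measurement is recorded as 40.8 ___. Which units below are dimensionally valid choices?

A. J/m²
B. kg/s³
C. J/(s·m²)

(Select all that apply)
B, C

heat flux has SI base units: kg / s^3

Checking each option against kg / s^3:
  A. J/m²: ✗ does not match
  B. kg/s³: ✓ matches
  C. J/(s·m²): ✓ matches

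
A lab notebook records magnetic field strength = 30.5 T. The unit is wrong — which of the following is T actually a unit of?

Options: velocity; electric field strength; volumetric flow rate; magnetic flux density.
magnetic flux density

magnetic field strength should have units dimensionally equivalent to A / m (e.g. A/m).
The given unit 'T' reduces to kg / (A * s^2). Of the listed options, that is the dimensionality of magnetic flux density.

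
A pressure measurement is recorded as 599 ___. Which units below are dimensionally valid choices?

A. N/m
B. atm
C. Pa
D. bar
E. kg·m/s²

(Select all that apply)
B, C, D

pressure has SI base units: kg / (m * s^2)

Checking each option against kg / (m * s^2):
  A. N/m: ✗ does not match
  B. atm: ✓ matches
  C. Pa: ✓ matches
  D. bar: ✓ matches
  E. kg·m/s²: ✗ does not match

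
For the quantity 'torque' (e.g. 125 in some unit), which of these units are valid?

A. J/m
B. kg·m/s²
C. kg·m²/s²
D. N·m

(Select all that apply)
C, D

torque has SI base units: kg * m^2 / s^2

Checking each option against kg * m^2 / s^2:
  A. J/m: ✗ does not match
  B. kg·m/s²: ✗ does not match
  C. kg·m²/s²: ✓ matches
  D. N·m: ✓ matches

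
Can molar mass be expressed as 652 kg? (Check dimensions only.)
No

molar mass has SI base units: kg / mol
kg does NOT reduce to kg / mol; a valid unit for molar mass would be e.g. kg/mol.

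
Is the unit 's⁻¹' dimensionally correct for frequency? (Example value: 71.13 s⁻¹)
Yes

frequency has SI base units: 1 / s
s⁻¹ reduces to the same SI base units, so it is a valid unit for frequency.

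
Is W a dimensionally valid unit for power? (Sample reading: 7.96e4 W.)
Yes

power has SI base units: kg * m^2 / s^3
W reduces to the same SI base units, so it is a valid unit for power.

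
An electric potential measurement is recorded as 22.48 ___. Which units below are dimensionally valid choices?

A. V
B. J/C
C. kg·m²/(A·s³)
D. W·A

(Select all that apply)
A, B, C

electric potential has SI base units: kg * m^2 / (A * s^3)

Checking each option against kg * m^2 / (A * s^3):
  A. V: ✓ matches
  B. J/C: ✓ matches
  C. kg·m²/(A·s³): ✓ matches
  D. W·A: ✗ does not match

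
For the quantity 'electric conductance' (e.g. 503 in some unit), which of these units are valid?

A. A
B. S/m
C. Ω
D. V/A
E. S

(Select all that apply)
E

electric conductance has SI base units: A^2 * s^3 / (kg * m^2)

Checking each option against A^2 * s^3 / (kg * m^2):
  A. A: ✗ does not match
  B. S/m: ✗ does not match
  C. Ω: ✗ does not match
  D. V/A: ✗ does not match
  E. S: ✓ matches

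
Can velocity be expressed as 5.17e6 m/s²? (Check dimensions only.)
No

velocity has SI base units: m / s
m/s² does NOT reduce to m / s; a valid unit for velocity would be e.g. m/s.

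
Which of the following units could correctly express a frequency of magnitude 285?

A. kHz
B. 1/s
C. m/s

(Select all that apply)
A, B

frequency has SI base units: 1 / s

Checking each option against 1 / s:
  A. kHz: ✓ matches
  B. 1/s: ✓ matches
  C. m/s: ✗ does not match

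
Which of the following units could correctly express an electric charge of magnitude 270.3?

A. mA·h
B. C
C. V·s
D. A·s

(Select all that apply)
A, B, D

electric charge has SI base units: A * s

Checking each option against A * s:
  A. mA·h: ✓ matches
  B. C: ✓ matches
  C. V·s: ✗ does not match
  D. A·s: ✓ matches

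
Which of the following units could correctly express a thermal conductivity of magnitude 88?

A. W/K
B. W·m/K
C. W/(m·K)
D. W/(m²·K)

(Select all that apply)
C

thermal conductivity has SI base units: kg * m / (s^3 * K)

Checking each option against kg * m / (s^3 * K):
  A. W/K: ✗ does not match
  B. W·m/K: ✗ does not match
  C. W/(m·K): ✓ matches
  D. W/(m²·K): ✗ does not match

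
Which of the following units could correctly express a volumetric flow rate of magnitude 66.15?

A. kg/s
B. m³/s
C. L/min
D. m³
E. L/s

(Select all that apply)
B, C, E

volumetric flow rate has SI base units: m^3 / s

Checking each option against m^3 / s:
  A. kg/s: ✗ does not match
  B. m³/s: ✓ matches
  C. L/min: ✓ matches
  D. m³: ✗ does not match
  E. L/s: ✓ matches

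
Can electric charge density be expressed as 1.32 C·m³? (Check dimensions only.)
No

electric charge density has SI base units: A * s / m^3
C·m³ does NOT reduce to A * s / m^3; a valid unit for electric charge density would be e.g. C/m³.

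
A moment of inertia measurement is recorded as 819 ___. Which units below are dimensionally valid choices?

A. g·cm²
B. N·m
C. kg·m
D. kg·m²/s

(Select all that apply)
A

moment of inertia has SI base units: kg * m^2

Checking each option against kg * m^2:
  A. g·cm²: ✓ matches
  B. N·m: ✗ does not match
  C. kg·m: ✗ does not match
  D. kg·m²/s: ✗ does not match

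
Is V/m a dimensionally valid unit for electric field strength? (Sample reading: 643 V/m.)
Yes

electric field strength has SI base units: kg * m / (A * s^3)
V/m reduces to the same SI base units, so it is a valid unit for electric field strength.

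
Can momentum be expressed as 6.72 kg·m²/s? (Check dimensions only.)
No

momentum has SI base units: kg * m / s
kg·m²/s does NOT reduce to kg * m / s; a valid unit for momentum would be e.g. kg·m/s.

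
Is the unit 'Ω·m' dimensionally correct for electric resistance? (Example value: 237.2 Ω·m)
No

electric resistance has SI base units: kg * m^2 / (A^2 * s^3)
Ω·m does NOT reduce to kg * m^2 / (A^2 * s^3); a valid unit for electric resistance would be e.g. Ω.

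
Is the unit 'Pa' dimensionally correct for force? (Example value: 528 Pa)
No

force has SI base units: kg * m / s^2
Pa does NOT reduce to kg * m / s^2; a valid unit for force would be e.g. N.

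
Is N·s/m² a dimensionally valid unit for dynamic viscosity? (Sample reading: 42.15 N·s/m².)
Yes

dynamic viscosity has SI base units: kg / (m * s)
N·s/m² reduces to the same SI base units, so it is a valid unit for dynamic viscosity.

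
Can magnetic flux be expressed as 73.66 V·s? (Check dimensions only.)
Yes

magnetic flux has SI base units: kg * m^2 / (A * s^2)
V·s reduces to the same SI base units, so it is a valid unit for magnetic flux.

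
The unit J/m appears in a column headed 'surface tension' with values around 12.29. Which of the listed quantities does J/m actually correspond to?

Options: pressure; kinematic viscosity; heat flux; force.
force

surface tension should have units dimensionally equivalent to kg / s^2 (e.g. N/m).
The given unit 'J/m' reduces to kg * m / s^2. Of the listed options, that is the dimensionality of force.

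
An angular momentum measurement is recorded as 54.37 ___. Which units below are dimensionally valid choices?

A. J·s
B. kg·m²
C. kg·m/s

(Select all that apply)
A

angular momentum has SI base units: kg * m^2 / s

Checking each option against kg * m^2 / s:
  A. J·s: ✓ matches
  B. kg·m²: ✗ does not match
  C. kg·m/s: ✗ does not match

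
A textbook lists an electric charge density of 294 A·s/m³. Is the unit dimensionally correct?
Yes

electric charge density has SI base units: A * s / m^3
A·s/m³ reduces to the same SI base units, so it is a valid unit for electric charge density.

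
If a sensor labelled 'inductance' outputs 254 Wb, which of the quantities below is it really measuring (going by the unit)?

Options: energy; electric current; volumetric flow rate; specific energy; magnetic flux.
magnetic flux

inductance should have units dimensionally equivalent to kg * m^2 / (A^2 * s^2) (e.g. H).
The given unit 'Wb' reduces to kg * m^2 / (A * s^2). Of the listed options, that is the dimensionality of magnetic flux.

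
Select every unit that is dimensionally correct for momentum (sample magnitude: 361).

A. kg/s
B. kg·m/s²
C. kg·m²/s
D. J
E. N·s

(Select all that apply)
E

momentum has SI base units: kg * m / s

Checking each option against kg * m / s:
  A. kg/s: ✗ does not match
  B. kg·m/s²: ✗ does not match
  C. kg·m²/s: ✗ does not match
  D. J: ✗ does not match
  E. N·s: ✓ matches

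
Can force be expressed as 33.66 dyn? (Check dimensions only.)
Yes

force has SI base units: kg * m / s^2
dyn reduces to the same SI base units, so it is a valid unit for force.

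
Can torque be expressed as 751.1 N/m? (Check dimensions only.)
No

torque has SI base units: kg * m^2 / s^2
N/m does NOT reduce to kg * m^2 / s^2; a valid unit for torque would be e.g. N·m.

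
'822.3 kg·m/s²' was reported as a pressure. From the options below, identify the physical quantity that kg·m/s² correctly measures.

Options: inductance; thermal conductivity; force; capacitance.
force

pressure should have units dimensionally equivalent to kg / (m * s^2) (e.g. Pa).
The given unit 'kg·m/s²' reduces to kg * m / s^2. Of the listed options, that is the dimensionality of force.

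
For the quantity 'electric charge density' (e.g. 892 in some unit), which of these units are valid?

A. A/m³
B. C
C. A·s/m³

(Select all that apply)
C

electric charge density has SI base units: A * s / m^3

Checking each option against A * s / m^3:
  A. A/m³: ✗ does not match
  B. C: ✗ does not match
  C. A·s/m³: ✓ matches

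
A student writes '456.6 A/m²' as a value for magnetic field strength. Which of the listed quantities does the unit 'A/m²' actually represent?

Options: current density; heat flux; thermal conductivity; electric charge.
current density

magnetic field strength should have units dimensionally equivalent to A / m (e.g. A/m).
The given unit 'A/m²' reduces to A / m^2. Of the listed options, that is the dimensionality of current density.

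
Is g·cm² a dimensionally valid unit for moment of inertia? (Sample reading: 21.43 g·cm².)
Yes

moment of inertia has SI base units: kg * m^2
g·cm² reduces to the same SI base units, so it is a valid unit for moment of inertia.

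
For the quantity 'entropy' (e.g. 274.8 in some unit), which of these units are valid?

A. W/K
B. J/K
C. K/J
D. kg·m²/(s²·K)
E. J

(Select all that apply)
B, D

entropy has SI base units: kg * m^2 / (s^2 * K)

Checking each option against kg * m^2 / (s^2 * K):
  A. W/K: ✗ does not match
  B. J/K: ✓ matches
  C. K/J: ✗ does not match
  D. kg·m²/(s²·K): ✓ matches
  E. J: ✗ does not match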